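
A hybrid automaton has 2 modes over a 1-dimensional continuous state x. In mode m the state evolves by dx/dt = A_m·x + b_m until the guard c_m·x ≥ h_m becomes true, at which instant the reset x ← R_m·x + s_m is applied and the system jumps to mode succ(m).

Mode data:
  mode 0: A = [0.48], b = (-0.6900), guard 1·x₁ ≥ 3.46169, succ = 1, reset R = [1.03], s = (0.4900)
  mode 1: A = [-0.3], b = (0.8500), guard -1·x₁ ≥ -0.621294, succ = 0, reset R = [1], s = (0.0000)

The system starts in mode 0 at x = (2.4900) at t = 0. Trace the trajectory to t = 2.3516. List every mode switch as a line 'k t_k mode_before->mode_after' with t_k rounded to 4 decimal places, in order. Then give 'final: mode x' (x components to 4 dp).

1 1.3625 0->1
final: 1 3.7417

Mode 0: guard c·x = 3.4617 hit at Δt = 1.3625 (t = 1.3625), x⁻ = (3.4617) → reset → x⁺ = (4.0555), jump to mode 1
Mode 1: flow for 0.9891 to horizon, guard not reached → x = (3.7417)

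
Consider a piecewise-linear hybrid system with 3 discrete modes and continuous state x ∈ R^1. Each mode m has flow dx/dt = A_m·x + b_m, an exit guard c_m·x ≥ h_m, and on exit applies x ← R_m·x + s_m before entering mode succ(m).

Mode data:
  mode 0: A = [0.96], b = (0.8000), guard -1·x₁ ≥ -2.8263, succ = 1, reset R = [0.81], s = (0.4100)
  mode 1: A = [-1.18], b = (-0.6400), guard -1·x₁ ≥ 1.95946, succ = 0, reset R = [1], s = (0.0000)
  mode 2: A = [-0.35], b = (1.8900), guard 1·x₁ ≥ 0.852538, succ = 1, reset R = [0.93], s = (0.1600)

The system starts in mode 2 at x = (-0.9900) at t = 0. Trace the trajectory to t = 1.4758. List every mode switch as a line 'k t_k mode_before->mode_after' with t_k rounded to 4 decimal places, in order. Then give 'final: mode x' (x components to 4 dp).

1 0.9719 2->1
final: 1 0.2827

Mode 2: guard c·x = 0.8525 hit at Δt = 0.9719 (t = 0.9719), x⁻ = (0.8525) → reset → x⁺ = (0.9529), jump to mode 1
Mode 1: flow for 0.5039 to horizon, guard not reached → x = (0.2827)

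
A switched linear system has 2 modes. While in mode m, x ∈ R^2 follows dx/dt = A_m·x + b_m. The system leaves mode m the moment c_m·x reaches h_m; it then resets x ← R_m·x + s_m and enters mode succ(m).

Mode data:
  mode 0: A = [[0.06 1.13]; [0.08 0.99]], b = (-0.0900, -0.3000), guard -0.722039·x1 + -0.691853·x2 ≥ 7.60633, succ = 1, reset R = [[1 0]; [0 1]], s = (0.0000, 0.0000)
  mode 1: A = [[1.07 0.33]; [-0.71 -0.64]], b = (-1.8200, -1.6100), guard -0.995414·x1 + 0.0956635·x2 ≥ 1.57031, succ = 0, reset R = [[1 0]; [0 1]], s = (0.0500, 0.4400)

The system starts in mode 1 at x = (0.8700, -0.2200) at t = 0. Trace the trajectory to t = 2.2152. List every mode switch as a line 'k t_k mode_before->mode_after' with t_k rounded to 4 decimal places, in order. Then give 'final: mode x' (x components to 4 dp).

Mode 1: guard c·x = 1.5703 hit at Δt = 1.1287 (t = 1.1287), x⁻ = (-1.6968, -1.2407) → reset → x⁺ = (-1.6468, -0.8007), jump to mode 0
Mode 0: flow for 1.0865 to horizon, guard not reached → x = (-4.1484, -3.3112)

1 1.1287 1->0
final: 0 -4.1484 -3.3112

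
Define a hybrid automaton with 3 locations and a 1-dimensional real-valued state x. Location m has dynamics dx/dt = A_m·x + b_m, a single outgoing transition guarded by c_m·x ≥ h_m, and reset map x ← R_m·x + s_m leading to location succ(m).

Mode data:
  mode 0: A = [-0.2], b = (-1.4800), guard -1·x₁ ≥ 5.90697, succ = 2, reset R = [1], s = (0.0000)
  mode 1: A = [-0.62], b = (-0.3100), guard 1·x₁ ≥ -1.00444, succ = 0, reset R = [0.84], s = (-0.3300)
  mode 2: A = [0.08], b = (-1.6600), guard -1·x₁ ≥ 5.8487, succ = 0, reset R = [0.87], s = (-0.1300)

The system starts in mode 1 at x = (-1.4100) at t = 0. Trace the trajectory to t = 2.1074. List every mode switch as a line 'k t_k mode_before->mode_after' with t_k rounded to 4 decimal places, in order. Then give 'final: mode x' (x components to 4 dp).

Mode 1: guard c·x = -1.0044 hit at Δt = 0.9516 (t = 0.9516), x⁻ = (-1.0044) → reset → x⁺ = (-1.1737), jump to mode 0
Mode 0: flow for 1.1558 to horizon, guard not reached → x = (-2.4587)

1 0.9516 1->0
final: 0 -2.4587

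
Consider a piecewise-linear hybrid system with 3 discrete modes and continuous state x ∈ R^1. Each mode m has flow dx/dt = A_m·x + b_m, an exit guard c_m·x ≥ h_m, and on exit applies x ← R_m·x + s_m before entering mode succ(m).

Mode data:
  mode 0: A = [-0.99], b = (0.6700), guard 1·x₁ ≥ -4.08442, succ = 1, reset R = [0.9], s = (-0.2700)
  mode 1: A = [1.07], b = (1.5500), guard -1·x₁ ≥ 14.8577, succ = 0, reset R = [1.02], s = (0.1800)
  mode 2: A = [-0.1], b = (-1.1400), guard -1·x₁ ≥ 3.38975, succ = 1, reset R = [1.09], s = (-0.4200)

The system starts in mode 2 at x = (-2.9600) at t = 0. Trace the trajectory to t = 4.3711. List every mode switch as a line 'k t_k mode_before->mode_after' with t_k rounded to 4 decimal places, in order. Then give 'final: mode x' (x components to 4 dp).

1 0.5226 2->1
2 2.0322 1->0
3 3.2343 0->1
final: 1 -9.8771

Mode 2: guard c·x = 3.3897 hit at Δt = 0.5226 (t = 0.5226), x⁻ = (-3.3897) → reset → x⁺ = (-4.1148), jump to mode 1
Mode 1: guard c·x = 14.8577 hit at Δt = 1.5096 (t = 2.0322), x⁻ = (-14.8577) → reset → x⁺ = (-14.9749), jump to mode 0
Mode 0: guard c·x = -4.0844 hit at Δt = 1.2021 (t = 3.2343), x⁻ = (-4.0844) → reset → x⁺ = (-3.9460), jump to mode 1
Mode 1: flow for 1.1368 to horizon, guard not reached → x = (-9.8771)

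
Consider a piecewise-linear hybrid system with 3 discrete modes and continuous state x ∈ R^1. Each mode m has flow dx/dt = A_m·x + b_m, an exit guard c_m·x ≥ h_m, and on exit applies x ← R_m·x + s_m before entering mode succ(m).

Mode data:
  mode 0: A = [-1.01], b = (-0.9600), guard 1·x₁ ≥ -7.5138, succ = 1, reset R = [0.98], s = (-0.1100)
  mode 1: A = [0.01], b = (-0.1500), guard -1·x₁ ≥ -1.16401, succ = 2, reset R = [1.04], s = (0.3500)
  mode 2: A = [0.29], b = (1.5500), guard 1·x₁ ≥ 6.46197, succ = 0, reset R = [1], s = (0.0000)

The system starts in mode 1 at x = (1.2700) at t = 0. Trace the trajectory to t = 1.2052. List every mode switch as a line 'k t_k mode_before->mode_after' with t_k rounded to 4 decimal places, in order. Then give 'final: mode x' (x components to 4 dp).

Mode 1: guard c·x = -1.1640 hit at Δt = 0.7690 (t = 0.7690), x⁻ = (1.1640) → reset → x⁺ = (1.5606), jump to mode 2
Mode 2: flow for 0.4362 to horizon, guard not reached → x = (2.4918)

1 0.7690 1->2
final: 2 2.4918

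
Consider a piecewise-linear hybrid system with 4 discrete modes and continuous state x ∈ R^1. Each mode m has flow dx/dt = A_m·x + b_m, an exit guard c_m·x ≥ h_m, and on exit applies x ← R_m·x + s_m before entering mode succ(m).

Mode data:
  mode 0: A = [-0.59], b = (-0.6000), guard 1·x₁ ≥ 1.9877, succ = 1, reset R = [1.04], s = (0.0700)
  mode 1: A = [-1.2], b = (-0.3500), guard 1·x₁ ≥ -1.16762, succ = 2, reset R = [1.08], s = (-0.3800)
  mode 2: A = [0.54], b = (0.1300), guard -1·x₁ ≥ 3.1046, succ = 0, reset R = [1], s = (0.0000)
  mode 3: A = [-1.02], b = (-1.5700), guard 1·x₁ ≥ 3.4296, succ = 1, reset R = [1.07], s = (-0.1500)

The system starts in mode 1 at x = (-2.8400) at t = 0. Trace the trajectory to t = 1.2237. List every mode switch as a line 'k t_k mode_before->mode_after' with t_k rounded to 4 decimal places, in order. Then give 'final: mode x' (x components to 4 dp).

1 0.8899 1->2
final: 2 -1.9176

Mode 1: guard c·x = -1.1676 hit at Δt = 0.8899 (t = 0.8899), x⁻ = (-1.1676) → reset → x⁺ = (-1.6410), jump to mode 2
Mode 2: flow for 0.3338 to horizon, guard not reached → x = (-1.9176)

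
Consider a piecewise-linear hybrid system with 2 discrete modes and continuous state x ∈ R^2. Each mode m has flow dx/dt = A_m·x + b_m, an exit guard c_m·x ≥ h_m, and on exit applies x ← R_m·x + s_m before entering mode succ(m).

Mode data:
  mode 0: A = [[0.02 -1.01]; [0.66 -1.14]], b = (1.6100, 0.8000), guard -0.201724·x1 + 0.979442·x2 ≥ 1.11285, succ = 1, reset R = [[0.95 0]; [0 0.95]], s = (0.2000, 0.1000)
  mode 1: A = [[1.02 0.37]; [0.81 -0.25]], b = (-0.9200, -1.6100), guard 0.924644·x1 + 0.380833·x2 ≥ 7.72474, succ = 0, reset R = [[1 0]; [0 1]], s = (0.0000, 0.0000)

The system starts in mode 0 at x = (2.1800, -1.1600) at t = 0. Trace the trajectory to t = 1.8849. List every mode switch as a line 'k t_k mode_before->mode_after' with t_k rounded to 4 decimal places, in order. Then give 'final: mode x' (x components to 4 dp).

1 1.3863 0->1
final: 1 5.9277 2.6842

Mode 0: guard c·x = 1.1128 hit at Δt = 1.3863 (t = 1.3863), x⁻ = (3.5884, 1.8753) → reset → x⁺ = (3.6090, 1.8815), jump to mode 1
Mode 1: flow for 0.4986 to horizon, guard not reached → x = (5.9277, 2.6842)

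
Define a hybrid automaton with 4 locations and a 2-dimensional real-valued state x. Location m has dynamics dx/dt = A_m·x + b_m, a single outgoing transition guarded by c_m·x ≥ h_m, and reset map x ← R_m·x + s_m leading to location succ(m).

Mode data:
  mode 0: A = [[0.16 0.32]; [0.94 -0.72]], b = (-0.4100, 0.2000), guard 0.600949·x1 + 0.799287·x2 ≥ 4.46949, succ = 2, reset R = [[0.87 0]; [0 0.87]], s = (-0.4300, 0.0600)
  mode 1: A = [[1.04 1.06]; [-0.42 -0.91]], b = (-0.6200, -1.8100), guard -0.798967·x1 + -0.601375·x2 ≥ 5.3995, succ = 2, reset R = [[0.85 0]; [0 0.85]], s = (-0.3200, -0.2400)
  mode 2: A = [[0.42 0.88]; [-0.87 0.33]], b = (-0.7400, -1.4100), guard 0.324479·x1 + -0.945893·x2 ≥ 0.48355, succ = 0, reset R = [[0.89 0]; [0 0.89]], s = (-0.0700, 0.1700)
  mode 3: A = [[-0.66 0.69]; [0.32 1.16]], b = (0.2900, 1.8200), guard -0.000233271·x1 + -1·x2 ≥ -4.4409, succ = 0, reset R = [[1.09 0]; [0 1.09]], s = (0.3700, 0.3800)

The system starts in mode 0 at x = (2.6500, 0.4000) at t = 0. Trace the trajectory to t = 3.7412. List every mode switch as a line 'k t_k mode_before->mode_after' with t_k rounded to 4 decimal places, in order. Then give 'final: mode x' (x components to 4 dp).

Mode 0: guard c·x = 4.4695 hit at Δt = 1.4408 (t = 1.4408), x⁻ = (3.5635, 2.9126) → reset → x⁺ = (2.6703, 2.5939), jump to mode 2
Mode 2: guard c·x = 0.4835 hit at Δt = 0.4966 (t = 1.9374), x⁻ = (3.7455, 0.7737) → reset → x⁺ = (3.2635, 0.8586), jump to mode 0
Mode 0: guard c·x = 4.4695 hit at Δt = 0.8280 (t = 2.7654), x⁻ = (3.8727, 2.6802) → reset → x⁺ = (2.9392, 2.3917), jump to mode 2
Mode 2: guard c·x = 0.4835 hit at Δt = 0.4141 (t = 3.1795), x⁻ = (3.8252, 0.8010) → reset → x⁺ = (3.3344, 0.8829), jump to mode 0
Mode 0: flow for 0.5617 to horizon, guard not reached → x = (3.7009, 2.2049)

1 1.4408 0->2
2 1.9374 2->0
3 2.7654 0->2
4 3.1795 2->0
final: 0 3.7009 2.2049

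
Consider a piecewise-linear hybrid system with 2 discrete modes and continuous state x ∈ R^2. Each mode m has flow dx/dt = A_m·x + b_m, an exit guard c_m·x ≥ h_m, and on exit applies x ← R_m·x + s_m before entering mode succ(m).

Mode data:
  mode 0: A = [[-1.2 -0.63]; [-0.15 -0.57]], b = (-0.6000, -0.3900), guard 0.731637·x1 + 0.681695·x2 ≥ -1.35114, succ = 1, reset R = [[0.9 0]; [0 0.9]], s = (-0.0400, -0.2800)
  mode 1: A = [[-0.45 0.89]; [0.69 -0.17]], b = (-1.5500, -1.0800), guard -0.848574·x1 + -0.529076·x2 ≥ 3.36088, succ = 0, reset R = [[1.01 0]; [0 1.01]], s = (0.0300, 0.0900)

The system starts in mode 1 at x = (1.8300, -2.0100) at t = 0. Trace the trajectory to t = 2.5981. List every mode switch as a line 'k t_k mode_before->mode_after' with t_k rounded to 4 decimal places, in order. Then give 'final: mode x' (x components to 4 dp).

1 1.1381 1->0
2 2.1744 0->1
final: 1 -1.4848 -2.4702

Mode 1: guard c·x = 3.3609 hit at Δt = 1.1381 (t = 1.1381), x⁻ = (-2.1054, -2.9756) → reset → x⁺ = (-2.0964, -2.9153), jump to mode 0
Mode 0: guard c·x = -1.3511 hit at Δt = 1.0363 (t = 2.1744), x⁻ = (-0.1425, -1.8291) → reset → x⁺ = (-0.1683, -1.9262), jump to mode 1
Mode 1: flow for 0.4237 to horizon, guard not reached → x = (-1.4848, -2.4702)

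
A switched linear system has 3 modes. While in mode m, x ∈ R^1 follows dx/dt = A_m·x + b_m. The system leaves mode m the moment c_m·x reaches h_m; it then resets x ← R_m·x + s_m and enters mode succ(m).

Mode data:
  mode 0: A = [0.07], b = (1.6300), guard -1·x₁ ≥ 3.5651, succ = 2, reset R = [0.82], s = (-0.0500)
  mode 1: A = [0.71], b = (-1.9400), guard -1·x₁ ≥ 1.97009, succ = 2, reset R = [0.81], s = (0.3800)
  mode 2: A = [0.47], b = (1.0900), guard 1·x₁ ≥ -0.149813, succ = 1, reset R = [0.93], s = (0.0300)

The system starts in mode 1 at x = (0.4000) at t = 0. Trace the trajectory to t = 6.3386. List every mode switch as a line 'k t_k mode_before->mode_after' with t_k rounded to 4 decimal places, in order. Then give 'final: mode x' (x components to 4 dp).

1 0.9876 1->2
2 2.4260 2->1
3 3.1354 1->2
4 4.5738 2->1
5 5.2832 1->2
final: 2 -0.5072

Mode 1: guard c·x = 1.9701 hit at Δt = 0.9876 (t = 0.9876), x⁻ = (-1.9701) → reset → x⁺ = (-1.2158), jump to mode 2
Mode 2: guard c·x = -0.1498 hit at Δt = 1.4384 (t = 2.4260), x⁻ = (-0.1498) → reset → x⁺ = (-0.1093), jump to mode 1
Mode 1: guard c·x = 1.9701 hit at Δt = 0.7094 (t = 3.1354), x⁻ = (-1.9701) → reset → x⁺ = (-1.2158), jump to mode 2
Mode 2: guard c·x = -0.1498 hit at Δt = 1.4384 (t = 4.5738), x⁻ = (-0.1498) → reset → x⁺ = (-0.1093), jump to mode 1
Mode 1: guard c·x = 1.9701 hit at Δt = 0.7094 (t = 5.2832), x⁻ = (-1.9701) → reset → x⁺ = (-1.2158), jump to mode 2
Mode 2: flow for 1.0554 to horizon, guard not reached → x = (-0.5072)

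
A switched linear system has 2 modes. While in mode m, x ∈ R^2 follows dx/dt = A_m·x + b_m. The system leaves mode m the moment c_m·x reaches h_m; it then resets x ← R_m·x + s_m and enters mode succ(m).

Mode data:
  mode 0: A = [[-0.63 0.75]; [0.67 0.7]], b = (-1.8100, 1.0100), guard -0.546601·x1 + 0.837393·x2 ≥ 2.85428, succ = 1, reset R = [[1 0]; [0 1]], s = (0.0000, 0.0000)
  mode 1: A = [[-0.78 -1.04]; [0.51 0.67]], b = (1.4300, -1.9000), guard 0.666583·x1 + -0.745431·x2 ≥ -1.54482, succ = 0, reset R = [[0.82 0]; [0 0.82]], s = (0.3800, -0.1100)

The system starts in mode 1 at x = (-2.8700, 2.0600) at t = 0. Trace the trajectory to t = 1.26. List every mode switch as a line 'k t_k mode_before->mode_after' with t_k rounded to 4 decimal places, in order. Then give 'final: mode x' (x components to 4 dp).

Mode 1: guard c·x = -1.5448 hit at Δt = 0.6749 (t = 0.6749), x⁻ = (-1.6468, 0.5998) → reset → x⁺ = (-0.9703, 0.3818), jump to mode 0
Mode 0: flow for 0.5851 to horizon, guard not reached → x = (-1.3473, 0.7384)

1 0.6749 1->0
final: 0 -1.3473 0.7384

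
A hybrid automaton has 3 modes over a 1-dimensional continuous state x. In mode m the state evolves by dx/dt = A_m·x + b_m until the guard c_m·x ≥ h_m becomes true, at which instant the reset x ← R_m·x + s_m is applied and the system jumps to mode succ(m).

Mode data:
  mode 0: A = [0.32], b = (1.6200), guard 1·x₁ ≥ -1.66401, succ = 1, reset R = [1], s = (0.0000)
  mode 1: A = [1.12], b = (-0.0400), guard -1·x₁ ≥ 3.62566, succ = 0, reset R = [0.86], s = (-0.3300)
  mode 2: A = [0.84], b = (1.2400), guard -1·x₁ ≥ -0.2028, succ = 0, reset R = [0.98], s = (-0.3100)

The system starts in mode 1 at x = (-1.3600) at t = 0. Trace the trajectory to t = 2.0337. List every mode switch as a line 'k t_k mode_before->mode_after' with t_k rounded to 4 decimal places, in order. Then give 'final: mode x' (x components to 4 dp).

1 0.8611 1->0
final: 0 -2.7130

Mode 1: guard c·x = 3.6257 hit at Δt = 0.8611 (t = 0.8611), x⁻ = (-3.6257) → reset → x⁺ = (-3.4481), jump to mode 0
Mode 0: flow for 1.1726 to horizon, guard not reached → x = (-2.7130)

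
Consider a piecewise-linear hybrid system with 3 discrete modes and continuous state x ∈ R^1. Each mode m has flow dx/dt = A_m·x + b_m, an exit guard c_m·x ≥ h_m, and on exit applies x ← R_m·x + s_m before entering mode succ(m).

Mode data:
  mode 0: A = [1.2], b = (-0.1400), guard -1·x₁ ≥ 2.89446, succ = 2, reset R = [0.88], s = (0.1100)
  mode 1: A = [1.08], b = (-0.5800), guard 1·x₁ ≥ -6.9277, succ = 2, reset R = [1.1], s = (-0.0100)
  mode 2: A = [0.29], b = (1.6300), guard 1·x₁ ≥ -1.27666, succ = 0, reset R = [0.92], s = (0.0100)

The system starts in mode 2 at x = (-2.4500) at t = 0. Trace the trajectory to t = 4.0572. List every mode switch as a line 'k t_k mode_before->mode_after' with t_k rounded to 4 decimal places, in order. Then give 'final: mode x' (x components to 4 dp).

1 1.0857 2->0
2 1.7978 0->2
3 2.8695 2->0
4 3.5816 0->2
final: 2 -1.9663

Mode 2: guard c·x = -1.2767 hit at Δt = 1.0857 (t = 1.0857), x⁻ = (-1.2767) → reset → x⁺ = (-1.1645), jump to mode 0
Mode 0: guard c·x = 2.8945 hit at Δt = 0.7121 (t = 1.7978), x⁻ = (-2.8945) → reset → x⁺ = (-2.4371), jump to mode 2
Mode 2: guard c·x = -1.2767 hit at Δt = 1.0717 (t = 2.8695), x⁻ = (-1.2767) → reset → x⁺ = (-1.1645), jump to mode 0
Mode 0: guard c·x = 2.8945 hit at Δt = 0.7121 (t = 3.5816), x⁻ = (-2.8945) → reset → x⁺ = (-2.4371), jump to mode 2
Mode 2: flow for 0.4756 to horizon, guard not reached → x = (-1.9663)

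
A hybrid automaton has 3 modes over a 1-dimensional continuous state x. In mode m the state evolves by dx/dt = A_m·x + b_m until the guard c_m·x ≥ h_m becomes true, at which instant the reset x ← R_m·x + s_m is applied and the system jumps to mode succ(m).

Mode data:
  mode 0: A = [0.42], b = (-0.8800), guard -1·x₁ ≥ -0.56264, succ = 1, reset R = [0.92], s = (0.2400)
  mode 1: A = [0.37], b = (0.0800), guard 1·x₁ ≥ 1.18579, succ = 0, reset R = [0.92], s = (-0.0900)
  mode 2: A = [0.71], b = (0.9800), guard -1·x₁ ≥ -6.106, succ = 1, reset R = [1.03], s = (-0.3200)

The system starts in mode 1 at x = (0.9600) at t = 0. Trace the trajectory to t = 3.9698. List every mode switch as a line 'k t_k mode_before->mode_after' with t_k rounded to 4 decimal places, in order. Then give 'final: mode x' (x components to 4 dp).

1 0.4746 1->0
2 1.2766 0->1
3 2.2615 1->0
4 3.0635 0->1
final: 1 1.1456

Mode 1: guard c·x = 1.1858 hit at Δt = 0.4746 (t = 0.4746), x⁻ = (1.1858) → reset → x⁺ = (1.0009), jump to mode 0
Mode 0: guard c·x = -0.5626 hit at Δt = 0.8020 (t = 1.2766), x⁻ = (0.5626) → reset → x⁺ = (0.7576), jump to mode 1
Mode 1: guard c·x = 1.1858 hit at Δt = 0.9849 (t = 2.2615), x⁻ = (1.1858) → reset → x⁺ = (1.0009), jump to mode 0
Mode 0: guard c·x = -0.5626 hit at Δt = 0.8020 (t = 3.0635), x⁻ = (0.5626) → reset → x⁺ = (0.7576), jump to mode 1
Mode 1: flow for 0.9063 to horizon, guard not reached → x = (1.1456)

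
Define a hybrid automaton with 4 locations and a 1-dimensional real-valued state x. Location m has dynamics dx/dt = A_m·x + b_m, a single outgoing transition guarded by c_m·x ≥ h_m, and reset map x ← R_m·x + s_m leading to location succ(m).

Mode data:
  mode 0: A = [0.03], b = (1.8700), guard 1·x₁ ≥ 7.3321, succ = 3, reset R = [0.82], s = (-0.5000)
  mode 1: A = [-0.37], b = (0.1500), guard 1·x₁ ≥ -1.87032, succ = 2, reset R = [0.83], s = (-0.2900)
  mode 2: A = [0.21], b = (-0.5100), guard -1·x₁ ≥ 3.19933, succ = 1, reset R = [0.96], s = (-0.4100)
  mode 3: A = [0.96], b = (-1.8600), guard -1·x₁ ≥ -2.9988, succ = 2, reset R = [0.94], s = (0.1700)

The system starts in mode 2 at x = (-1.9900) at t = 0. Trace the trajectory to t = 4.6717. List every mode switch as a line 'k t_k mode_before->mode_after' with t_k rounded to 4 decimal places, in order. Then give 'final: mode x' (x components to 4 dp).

Mode 2: guard c·x = 3.1993 hit at Δt = 1.1520 (t = 1.1520), x⁻ = (-3.1993) → reset → x⁺ = (-3.4814), jump to mode 1
Mode 1: guard c·x = -1.8703 hit at Δt = 1.4467 (t = 2.5987), x⁻ = (-1.8703) → reset → x⁺ = (-1.8424), jump to mode 2
Mode 2: guard c·x = 3.1993 hit at Δt = 1.3138 (t = 3.9125), x⁻ = (-3.1993) → reset → x⁺ = (-3.4814), jump to mode 1
Mode 1: flow for 0.7592 to horizon, guard not reached → x = (-2.5295)

1 1.1520 2->1
2 2.5987 1->2
3 3.9125 2->1
final: 1 -2.5295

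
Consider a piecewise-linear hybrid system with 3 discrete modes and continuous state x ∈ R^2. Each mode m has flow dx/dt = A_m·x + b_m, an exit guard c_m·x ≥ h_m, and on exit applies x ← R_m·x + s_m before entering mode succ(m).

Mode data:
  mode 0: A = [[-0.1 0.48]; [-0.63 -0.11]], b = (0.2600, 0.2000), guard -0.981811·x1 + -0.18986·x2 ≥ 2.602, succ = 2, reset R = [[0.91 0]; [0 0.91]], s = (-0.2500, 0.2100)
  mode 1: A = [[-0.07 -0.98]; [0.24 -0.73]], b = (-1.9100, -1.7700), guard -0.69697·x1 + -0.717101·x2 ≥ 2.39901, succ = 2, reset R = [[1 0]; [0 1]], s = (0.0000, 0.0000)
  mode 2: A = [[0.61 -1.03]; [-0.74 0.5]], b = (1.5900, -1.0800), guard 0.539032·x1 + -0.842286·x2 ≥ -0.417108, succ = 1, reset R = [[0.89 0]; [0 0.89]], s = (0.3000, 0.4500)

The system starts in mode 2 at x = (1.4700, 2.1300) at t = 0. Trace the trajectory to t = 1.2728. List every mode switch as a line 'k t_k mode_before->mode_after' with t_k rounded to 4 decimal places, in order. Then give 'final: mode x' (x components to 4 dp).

Mode 2: guard c·x = -0.4171 hit at Δt = 0.4091 (t = 0.4091), x⁻ = (1.7211, 1.5966) → reset → x⁺ = (1.8318, 1.8710), jump to mode 1
Mode 1: flow for 0.8637 to horizon, guard not reached → x = (-0.5528, -0.0815)

1 0.4091 2->1
final: 1 -0.5528 -0.0815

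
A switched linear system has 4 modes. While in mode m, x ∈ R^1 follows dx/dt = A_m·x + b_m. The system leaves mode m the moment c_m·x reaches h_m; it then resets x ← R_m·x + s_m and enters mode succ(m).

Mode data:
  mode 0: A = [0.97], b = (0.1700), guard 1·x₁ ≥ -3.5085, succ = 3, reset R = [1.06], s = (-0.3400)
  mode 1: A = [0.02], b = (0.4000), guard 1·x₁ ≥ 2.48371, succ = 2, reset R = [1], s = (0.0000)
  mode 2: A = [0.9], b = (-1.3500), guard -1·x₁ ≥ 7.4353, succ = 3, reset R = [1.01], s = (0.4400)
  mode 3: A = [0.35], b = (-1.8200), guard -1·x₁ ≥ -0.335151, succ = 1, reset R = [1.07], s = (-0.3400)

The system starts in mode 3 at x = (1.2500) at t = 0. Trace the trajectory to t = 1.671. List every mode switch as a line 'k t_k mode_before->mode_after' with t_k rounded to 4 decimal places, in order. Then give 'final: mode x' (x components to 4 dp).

1 0.5952 3->1
final: 1 0.4540

Mode 3: guard c·x = -0.3352 hit at Δt = 0.5952 (t = 0.5952), x⁻ = (0.3352) → reset → x⁺ = (0.0186), jump to mode 1
Mode 1: flow for 1.0758 to horizon, guard not reached → x = (0.4540)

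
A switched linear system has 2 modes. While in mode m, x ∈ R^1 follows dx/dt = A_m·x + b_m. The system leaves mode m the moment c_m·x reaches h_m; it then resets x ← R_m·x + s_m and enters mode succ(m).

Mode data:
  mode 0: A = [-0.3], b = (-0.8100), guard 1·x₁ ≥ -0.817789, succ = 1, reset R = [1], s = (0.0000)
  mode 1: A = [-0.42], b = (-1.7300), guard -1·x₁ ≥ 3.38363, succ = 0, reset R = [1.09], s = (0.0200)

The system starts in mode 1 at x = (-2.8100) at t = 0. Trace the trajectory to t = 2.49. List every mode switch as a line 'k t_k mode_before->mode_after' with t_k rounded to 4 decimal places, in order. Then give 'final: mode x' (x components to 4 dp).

1 1.3729 1->0
final: 0 -3.3925

Mode 1: guard c·x = 3.3836 hit at Δt = 1.3729 (t = 1.3729), x⁻ = (-3.3836) → reset → x⁺ = (-3.6682), jump to mode 0
Mode 0: flow for 1.1171 to horizon, guard not reached → x = (-3.3925)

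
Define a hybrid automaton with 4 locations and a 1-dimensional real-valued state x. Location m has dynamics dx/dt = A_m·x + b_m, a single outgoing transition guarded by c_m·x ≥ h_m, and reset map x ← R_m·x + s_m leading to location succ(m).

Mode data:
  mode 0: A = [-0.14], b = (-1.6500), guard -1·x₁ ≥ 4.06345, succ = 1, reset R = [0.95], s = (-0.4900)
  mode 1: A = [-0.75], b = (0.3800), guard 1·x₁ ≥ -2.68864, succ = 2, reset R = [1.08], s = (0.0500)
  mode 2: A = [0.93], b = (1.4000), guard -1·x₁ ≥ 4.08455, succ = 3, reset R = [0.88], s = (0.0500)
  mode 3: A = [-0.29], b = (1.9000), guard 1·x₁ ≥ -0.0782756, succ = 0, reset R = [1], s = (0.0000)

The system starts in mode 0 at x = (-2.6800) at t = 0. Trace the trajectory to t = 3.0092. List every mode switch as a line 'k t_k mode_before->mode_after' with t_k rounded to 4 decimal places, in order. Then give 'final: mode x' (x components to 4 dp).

1 1.1771 0->1
2 1.7354 1->2
3 2.4328 2->3
final: 3 -1.9903

Mode 0: guard c·x = 4.0634 hit at Δt = 1.1771 (t = 1.1771), x⁻ = (-4.0634) → reset → x⁺ = (-4.3503), jump to mode 1
Mode 1: guard c·x = -2.6886 hit at Δt = 0.5583 (t = 1.7354), x⁻ = (-2.6886) → reset → x⁺ = (-2.8537), jump to mode 2
Mode 2: guard c·x = 4.0846 hit at Δt = 0.6974 (t = 2.4328), x⁻ = (-4.0846) → reset → x⁺ = (-3.5444), jump to mode 3
Mode 3: flow for 0.5764 to horizon, guard not reached → x = (-1.9903)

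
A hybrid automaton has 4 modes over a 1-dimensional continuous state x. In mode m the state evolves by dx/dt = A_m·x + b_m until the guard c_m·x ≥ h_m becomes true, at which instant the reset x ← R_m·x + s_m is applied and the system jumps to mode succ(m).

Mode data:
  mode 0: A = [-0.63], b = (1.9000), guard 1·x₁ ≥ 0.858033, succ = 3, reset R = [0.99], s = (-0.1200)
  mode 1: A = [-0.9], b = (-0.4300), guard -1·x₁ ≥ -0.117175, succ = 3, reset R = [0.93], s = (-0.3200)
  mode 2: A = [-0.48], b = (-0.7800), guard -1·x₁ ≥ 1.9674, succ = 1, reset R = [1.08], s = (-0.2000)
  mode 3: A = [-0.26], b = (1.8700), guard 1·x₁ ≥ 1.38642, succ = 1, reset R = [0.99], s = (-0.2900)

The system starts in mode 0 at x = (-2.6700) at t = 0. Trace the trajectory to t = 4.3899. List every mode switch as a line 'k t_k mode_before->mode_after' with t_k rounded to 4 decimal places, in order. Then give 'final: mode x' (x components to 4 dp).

Mode 0: guard c·x = 0.8580 hit at Δt = 1.5379 (t = 1.5379), x⁻ = (0.8580) → reset → x⁺ = (0.7295), jump to mode 3
Mode 3: guard c·x = 1.3864 hit at Δt = 0.4123 (t = 1.9502), x⁻ = (1.3864) → reset → x⁺ = (1.0826), jump to mode 1
Mode 1: guard c·x = -0.1172 hit at Δt = 1.0713 (t = 3.0215), x⁻ = (0.1172) → reset → x⁺ = (-0.2110), jump to mode 3
Mode 3: guard c·x = 1.3864 hit at Δt = 0.9348 (t = 3.9563), x⁻ = (1.3864) → reset → x⁺ = (1.0826), jump to mode 1
Mode 1: flow for 0.4336 to horizon, guard not reached → x = (0.5784)

1 1.5379 0->3
2 1.9502 3->1
3 3.0215 1->3
4 3.9563 3->1
final: 1 0.5784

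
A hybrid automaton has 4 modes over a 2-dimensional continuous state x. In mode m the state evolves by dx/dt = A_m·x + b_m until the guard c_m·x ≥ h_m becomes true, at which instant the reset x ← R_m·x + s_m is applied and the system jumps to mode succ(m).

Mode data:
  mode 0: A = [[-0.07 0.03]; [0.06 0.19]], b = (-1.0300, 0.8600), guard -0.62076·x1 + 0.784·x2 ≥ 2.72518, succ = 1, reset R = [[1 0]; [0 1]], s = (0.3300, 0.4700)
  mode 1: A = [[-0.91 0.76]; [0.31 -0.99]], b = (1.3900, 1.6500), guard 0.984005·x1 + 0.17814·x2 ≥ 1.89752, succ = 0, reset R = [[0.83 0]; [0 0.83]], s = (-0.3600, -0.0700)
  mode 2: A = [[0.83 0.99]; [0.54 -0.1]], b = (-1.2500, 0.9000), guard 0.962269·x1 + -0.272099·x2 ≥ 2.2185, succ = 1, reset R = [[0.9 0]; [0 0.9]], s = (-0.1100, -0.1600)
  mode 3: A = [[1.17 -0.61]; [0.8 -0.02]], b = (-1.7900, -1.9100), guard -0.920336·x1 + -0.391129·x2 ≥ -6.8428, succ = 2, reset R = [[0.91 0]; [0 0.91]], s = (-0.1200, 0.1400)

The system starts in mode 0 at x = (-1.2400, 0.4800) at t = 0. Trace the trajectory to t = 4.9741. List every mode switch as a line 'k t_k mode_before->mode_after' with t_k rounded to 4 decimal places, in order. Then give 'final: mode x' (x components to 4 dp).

1 1.2256 0->1
2 2.5616 1->0
3 3.8563 0->1
4 4.2712 1->0
final: 0 0.0935 3.5233

Mode 0: guard c·x = 2.7252 hit at Δt = 1.2256 (t = 1.2256), x⁻ = (-2.3106, 1.6465) → reset → x⁺ = (-1.9806, 2.1165), jump to mode 1
Mode 1: guard c·x = 1.8975 hit at Δt = 1.3360 (t = 2.5616), x⁻ = (1.5832, 1.9067) → reset → x⁺ = (0.9540, 1.5126), jump to mode 0
Mode 0: guard c·x = 2.7252 hit at Δt = 1.2947 (t = 3.8563), x⁻ = (-0.3160, 3.2258) → reset → x⁺ = (0.0140, 3.6958), jump to mode 1
Mode 1: guard c·x = 1.8975 hit at Δt = 0.4149 (t = 4.2712), x⁻ = (1.3679, 3.0960) → reset → x⁺ = (0.7753, 2.4997), jump to mode 0
Mode 0: flow for 0.7029 to horizon, guard not reached → x = (0.0935, 3.5233)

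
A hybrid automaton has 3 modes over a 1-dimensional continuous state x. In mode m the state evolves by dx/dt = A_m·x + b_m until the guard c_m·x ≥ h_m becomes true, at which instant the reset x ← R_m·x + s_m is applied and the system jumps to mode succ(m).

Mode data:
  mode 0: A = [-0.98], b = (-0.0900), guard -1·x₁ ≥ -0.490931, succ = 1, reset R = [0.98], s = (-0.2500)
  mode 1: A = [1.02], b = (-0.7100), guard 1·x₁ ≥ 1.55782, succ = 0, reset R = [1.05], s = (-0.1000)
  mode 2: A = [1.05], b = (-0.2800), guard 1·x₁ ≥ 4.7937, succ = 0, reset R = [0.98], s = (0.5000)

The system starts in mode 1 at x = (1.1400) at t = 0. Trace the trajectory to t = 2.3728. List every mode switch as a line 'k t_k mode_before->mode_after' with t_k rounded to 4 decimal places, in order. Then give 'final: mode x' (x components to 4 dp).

1 0.6503 1->0
2 1.6983 0->1
final: 1 -0.2291

Mode 1: guard c·x = 1.5578 hit at Δt = 0.6503 (t = 0.6503), x⁻ = (1.5578) → reset → x⁺ = (1.5357), jump to mode 0
Mode 0: guard c·x = -0.4909 hit at Δt = 1.0480 (t = 1.6983), x⁻ = (0.4909) → reset → x⁺ = (0.2311), jump to mode 1
Mode 1: flow for 0.6745 to horizon, guard not reached → x = (-0.2291)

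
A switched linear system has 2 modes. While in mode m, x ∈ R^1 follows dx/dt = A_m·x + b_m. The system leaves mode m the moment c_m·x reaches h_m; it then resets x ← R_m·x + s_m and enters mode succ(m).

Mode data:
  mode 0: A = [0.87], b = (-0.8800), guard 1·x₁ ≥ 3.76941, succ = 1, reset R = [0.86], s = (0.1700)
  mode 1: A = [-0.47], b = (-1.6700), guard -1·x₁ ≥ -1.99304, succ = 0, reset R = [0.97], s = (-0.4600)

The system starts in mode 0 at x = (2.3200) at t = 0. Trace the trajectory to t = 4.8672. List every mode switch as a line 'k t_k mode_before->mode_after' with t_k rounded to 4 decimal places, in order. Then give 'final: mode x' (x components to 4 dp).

1 0.8570 0->1
2 1.3416 1->0
3 3.3958 0->1
4 3.8804 1->0
final: 0 2.1010

Mode 0: guard c·x = 3.7694 hit at Δt = 0.8570 (t = 0.8570), x⁻ = (3.7694) → reset → x⁺ = (3.4117), jump to mode 1
Mode 1: guard c·x = -1.9930 hit at Δt = 0.4846 (t = 1.3416), x⁻ = (1.9930) → reset → x⁺ = (1.4732), jump to mode 0
Mode 0: guard c·x = 3.7694 hit at Δt = 2.0542 (t = 3.3958), x⁻ = (3.7694) → reset → x⁺ = (3.4117), jump to mode 1
Mode 1: guard c·x = -1.9930 hit at Δt = 0.4846 (t = 3.8804), x⁻ = (1.9930) → reset → x⁺ = (1.4732), jump to mode 0
Mode 0: flow for 0.9868 to horizon, guard not reached → x = (2.1010)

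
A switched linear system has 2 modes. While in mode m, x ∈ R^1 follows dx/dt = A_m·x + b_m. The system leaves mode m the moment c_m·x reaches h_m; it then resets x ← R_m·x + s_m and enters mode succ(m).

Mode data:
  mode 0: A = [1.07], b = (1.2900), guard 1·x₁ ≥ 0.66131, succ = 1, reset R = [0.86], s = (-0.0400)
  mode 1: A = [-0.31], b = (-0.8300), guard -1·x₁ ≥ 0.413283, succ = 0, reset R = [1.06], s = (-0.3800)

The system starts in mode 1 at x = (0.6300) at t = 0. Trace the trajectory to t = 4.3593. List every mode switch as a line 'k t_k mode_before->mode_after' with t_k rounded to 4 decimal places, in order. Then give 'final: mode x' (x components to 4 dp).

1 1.2225 1->0
2 2.6919 0->1
3 3.8141 1->0
final: 0 -0.5111

Mode 1: guard c·x = 0.4133 hit at Δt = 1.2225 (t = 1.2225), x⁻ = (-0.4133) → reset → x⁺ = (-0.8181), jump to mode 0
Mode 0: guard c·x = 0.6613 hit at Δt = 1.4694 (t = 2.6919), x⁻ = (0.6613) → reset → x⁺ = (0.5287), jump to mode 1
Mode 1: guard c·x = 0.4133 hit at Δt = 1.1222 (t = 3.8141), x⁻ = (-0.4133) → reset → x⁺ = (-0.8181), jump to mode 0
Mode 0: flow for 0.5452 to horizon, guard not reached → x = (-0.5111)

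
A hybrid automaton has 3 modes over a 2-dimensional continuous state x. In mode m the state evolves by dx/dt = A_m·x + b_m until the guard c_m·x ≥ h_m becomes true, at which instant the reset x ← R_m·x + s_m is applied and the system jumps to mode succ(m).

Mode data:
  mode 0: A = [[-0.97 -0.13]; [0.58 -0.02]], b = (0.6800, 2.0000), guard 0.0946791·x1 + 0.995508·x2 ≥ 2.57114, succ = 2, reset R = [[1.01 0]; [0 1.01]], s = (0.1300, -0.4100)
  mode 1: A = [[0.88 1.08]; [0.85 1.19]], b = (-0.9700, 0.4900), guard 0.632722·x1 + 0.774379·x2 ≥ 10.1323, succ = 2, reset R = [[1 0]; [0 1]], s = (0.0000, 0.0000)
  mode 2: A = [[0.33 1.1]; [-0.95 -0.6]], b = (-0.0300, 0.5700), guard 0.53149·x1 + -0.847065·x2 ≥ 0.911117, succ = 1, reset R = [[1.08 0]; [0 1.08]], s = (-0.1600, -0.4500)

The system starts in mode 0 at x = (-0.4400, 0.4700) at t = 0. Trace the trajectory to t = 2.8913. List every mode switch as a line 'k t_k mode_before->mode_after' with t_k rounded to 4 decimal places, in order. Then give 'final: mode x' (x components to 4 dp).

1 1.0858 0->2
2 2.1509 2->1
final: 1 5.1468 3.8601

Mode 0: guard c·x = 2.5711 hit at Δt = 1.0858 (t = 1.0858), x⁻ = (0.1569, 2.5678) → reset → x⁺ = (0.2885, 2.1835), jump to mode 2
Mode 2: guard c·x = 0.9111 hit at Δt = 1.0651 (t = 2.1509), x⁻ = (2.3980, 0.4290) → reset → x⁺ = (2.4299, 0.0133), jump to mode 1
Mode 1: flow for 0.7404 to horizon, guard not reached → x = (5.1468, 3.8601)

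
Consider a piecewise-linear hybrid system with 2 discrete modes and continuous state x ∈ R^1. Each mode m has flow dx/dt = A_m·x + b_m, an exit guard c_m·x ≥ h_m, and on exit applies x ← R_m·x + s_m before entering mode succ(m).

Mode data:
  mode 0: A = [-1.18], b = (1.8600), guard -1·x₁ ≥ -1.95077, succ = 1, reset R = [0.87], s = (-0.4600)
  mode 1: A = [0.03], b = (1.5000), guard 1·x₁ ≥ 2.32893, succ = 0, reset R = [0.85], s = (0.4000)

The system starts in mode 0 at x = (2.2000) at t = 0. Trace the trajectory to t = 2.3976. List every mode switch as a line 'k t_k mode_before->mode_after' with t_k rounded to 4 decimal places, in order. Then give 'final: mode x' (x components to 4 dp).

1 0.4323 0->1
2 1.1351 1->0
3 1.7819 0->1
final: 1 2.1924

Mode 0: guard c·x = -1.9508 hit at Δt = 0.4323 (t = 0.4323), x⁻ = (1.9508) → reset → x⁺ = (1.2372), jump to mode 1
Mode 1: guard c·x = 2.3289 hit at Δt = 0.7028 (t = 1.1351), x⁻ = (2.3289) → reset → x⁺ = (2.3796), jump to mode 0
Mode 0: guard c·x = -1.9508 hit at Δt = 0.6467 (t = 1.7819), x⁻ = (1.9508) → reset → x⁺ = (1.2372), jump to mode 1
Mode 1: flow for 0.6157 to horizon, guard not reached → x = (2.1924)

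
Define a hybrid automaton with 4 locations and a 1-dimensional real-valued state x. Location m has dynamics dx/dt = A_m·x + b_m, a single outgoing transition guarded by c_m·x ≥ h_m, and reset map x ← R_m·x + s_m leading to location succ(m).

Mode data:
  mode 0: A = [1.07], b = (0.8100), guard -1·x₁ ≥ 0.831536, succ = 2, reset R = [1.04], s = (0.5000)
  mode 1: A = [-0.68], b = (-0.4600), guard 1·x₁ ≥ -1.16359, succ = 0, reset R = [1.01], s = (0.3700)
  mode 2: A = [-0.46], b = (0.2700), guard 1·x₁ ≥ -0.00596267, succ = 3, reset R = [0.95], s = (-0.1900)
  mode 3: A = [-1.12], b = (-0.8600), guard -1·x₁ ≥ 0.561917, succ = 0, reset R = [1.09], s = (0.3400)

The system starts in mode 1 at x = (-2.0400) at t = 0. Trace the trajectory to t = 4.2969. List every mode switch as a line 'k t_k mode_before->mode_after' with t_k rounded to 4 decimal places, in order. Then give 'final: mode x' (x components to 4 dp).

Mode 1: guard c·x = -1.1636 hit at Δt = 1.5137 (t = 1.5137), x⁻ = (-1.1636) → reset → x⁺ = (-0.8052), jump to mode 0
Mode 0: guard c·x = 0.8315 hit at Δt = 0.4070 (t = 1.9207), x⁻ = (-0.8315) → reset → x⁺ = (-0.3648), jump to mode 2
Mode 2: guard c·x = -0.0060 hit at Δt = 1.0288 (t = 2.9495), x⁻ = (-0.0060) → reset → x⁺ = (-0.1957), jump to mode 3
Mode 3: guard c·x = 0.5619 hit at Δt = 0.9124 (t = 3.8619), x⁻ = (-0.5619) → reset → x⁺ = (-0.2725), jump to mode 0
Mode 0: flow for 0.4350 to horizon, guard not reached → x = (0.0147)

1 1.5137 1->0
2 1.9207 0->2
3 2.9495 2->3
4 3.8619 3->0
final: 0 0.0147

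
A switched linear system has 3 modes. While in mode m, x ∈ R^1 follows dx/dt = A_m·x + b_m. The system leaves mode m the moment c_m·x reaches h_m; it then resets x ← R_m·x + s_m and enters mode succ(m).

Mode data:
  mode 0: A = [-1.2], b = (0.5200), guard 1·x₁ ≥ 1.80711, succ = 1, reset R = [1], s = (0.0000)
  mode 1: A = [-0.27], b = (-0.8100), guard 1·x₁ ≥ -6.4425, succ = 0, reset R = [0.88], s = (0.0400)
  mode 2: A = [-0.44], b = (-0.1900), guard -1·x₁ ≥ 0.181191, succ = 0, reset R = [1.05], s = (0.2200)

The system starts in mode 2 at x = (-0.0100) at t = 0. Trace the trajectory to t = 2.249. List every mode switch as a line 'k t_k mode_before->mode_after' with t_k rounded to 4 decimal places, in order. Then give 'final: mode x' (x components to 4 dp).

1 1.1832 2->0
final: 0 0.3210

Mode 2: guard c·x = 0.1812 hit at Δt = 1.1832 (t = 1.1832), x⁻ = (-0.1812) → reset → x⁺ = (0.0297), jump to mode 0
Mode 0: flow for 1.0658 to horizon, guard not reached → x = (0.3210)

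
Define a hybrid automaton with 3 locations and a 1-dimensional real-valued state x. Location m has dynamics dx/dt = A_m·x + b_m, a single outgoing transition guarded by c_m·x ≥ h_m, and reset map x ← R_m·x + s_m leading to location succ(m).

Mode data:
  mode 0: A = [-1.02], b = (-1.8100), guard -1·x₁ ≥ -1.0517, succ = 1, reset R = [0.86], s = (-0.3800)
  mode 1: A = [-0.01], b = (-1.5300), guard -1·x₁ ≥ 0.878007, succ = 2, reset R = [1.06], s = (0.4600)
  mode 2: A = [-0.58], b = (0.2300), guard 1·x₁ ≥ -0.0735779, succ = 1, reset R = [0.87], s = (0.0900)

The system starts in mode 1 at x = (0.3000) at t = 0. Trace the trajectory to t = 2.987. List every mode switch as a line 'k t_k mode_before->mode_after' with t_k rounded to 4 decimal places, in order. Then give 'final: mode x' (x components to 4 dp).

1 0.7714 1->2
2 1.8271 2->1
3 2.4196 1->2
final: 2 -0.2275

Mode 1: guard c·x = 0.8780 hit at Δt = 0.7714 (t = 0.7714), x⁻ = (-0.8780) → reset → x⁺ = (-0.4707), jump to mode 2
Mode 2: guard c·x = -0.0736 hit at Δt = 1.0557 (t = 1.8271), x⁻ = (-0.0736) → reset → x⁺ = (0.0260), jump to mode 1
Mode 1: guard c·x = 0.8780 hit at Δt = 0.5925 (t = 2.4196), x⁻ = (-0.8780) → reset → x⁺ = (-0.4707), jump to mode 2
Mode 2: flow for 0.5674 to horizon, guard not reached → x = (-0.2275)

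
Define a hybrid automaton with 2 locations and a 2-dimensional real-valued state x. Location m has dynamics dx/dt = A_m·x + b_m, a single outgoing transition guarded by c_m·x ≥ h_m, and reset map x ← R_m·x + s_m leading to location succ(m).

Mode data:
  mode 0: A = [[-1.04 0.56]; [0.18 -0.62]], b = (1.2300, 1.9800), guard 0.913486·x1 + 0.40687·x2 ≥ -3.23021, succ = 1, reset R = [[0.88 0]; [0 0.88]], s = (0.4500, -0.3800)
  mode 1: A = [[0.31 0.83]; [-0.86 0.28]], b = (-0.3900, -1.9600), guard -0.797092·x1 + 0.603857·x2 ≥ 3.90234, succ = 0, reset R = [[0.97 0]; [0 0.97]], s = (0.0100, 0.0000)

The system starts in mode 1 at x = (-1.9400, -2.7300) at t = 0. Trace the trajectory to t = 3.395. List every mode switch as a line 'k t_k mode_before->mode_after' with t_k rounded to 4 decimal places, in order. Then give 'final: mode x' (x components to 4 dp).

Mode 1: guard c·x = 3.9023 hit at Δt = 1.1279 (t = 1.1279), x⁻ = (-6.2973, -1.8500) → reset → x⁺ = (-6.0983, -1.7945), jump to mode 0
Mode 0: guard c·x = -3.2302 hit at Δt = 0.5494 (t = 1.6773), x⁻ = (-3.2116, -0.7287) → reset → x⁺ = (-2.3762, -1.0213), jump to mode 1
Mode 1: guard c·x = 3.9023 hit at Δt = 1.1695 (t = 2.8468), x⁻ = (-4.8264, 0.0915) → reset → x⁺ = (-4.6716, 0.0888), jump to mode 0
Mode 0: guard c·x = -3.2302 hit at Δt = 0.1781 (t = 3.0249), x⁻ = (-3.6642, 0.2876) → reset → x⁺ = (-2.7745, -0.1269), jump to mode 1
Mode 1: flow for 0.3701 to horizon, guard not reached → x = (-3.2735, 0.1080)

1 1.1279 1->0
2 1.6773 0->1
3 2.8468 1->0
4 3.0249 0->1
final: 1 -3.2735 0.1080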